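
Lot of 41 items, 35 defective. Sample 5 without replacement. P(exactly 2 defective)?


Hypergeometric: C(35,2)×C(6,3)/C(41,5)
= 595×20/749398 = 5950/374699

P(X=2) = 5950/374699 ≈ 1.59%


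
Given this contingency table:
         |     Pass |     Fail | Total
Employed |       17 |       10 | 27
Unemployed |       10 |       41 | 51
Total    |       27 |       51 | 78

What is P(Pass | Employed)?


P(Pass | Employed) = 17/(17+10) = 17/27

P(Pass|Employed) = 17/27 ≈ 62.96%


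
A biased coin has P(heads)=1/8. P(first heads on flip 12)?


Geometric: P(X=12) = (1-p)^(k-1)×p = (7/8)^11×1/8 = 1977326743/68719476736

P(X=12) = 1977326743/68719476736 ≈ 2.88%


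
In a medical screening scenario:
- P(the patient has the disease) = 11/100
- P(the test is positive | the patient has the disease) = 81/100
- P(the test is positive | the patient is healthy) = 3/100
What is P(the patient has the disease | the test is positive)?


Using Bayes' theorem:
P(A|B) = P(B|A)·P(A) / P(B)

P(the test is positive) = 81/100 × 11/100 + 3/100 × 89/100
= 891/10000 + 267/10000 = 579/5000

P(the patient has the disease|the test is positive) = (891/10000) / (579/5000) = 297/386

P(the patient has the disease|the test is positive) = 297/386 ≈ 76.94%


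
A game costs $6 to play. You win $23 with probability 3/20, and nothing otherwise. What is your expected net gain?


E[gain] = (23-6)×3/20 + (-6)×17/20
= 51/20 - 51/10 = -51/20

Expected net gain = $-51/20 ≈ $-2.55


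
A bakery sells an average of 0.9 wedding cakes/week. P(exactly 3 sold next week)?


Poisson(λ=0.9): P(X=3) = e^(-λ)×λ^k/k!
= e^(-0.9) × 0.9^3 / 3!
≈ 0.4065696597 × 0.729 / 6 ≈ 0.049398

P(X=3) ≈ 0.049398 ≈ 4.94%


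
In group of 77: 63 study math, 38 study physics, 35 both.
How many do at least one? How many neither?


|A∪B| = 63+38-35 = 66
Neither = 77-66 = 11

At least one: 66; Neither: 11


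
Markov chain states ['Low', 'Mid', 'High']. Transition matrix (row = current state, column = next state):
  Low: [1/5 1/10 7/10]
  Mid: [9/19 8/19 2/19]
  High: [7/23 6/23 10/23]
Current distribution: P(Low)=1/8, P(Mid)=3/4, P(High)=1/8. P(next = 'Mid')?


P(next=Mid) = Σᵢ P(now=i)×P(i→Mid)
= 1/8×1/10 + 3/4×8/19 + 1/8×6/23
= 1/80 + 6/19 + 3/92 = 12617/34960

P = 12617/34960 ≈ 0.3609


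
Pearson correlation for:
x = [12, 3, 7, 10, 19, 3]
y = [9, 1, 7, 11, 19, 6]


n=6, Σx=54, Σy=53, Σxy=649, Σx²=672, Σy²=649
r = (6×649 - 54×53)/√((6×672 - 54²)(6×649 - 53²))
= 1032/√(1116×1085) = 1032/√1210860 ≈ 1032/1100.3908 ≈ 0.9378

r ≈ 0.9378


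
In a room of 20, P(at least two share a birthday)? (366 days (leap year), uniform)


P(all different) = Π(366-i)/366 for i=0..19
= 0.589430
P(match) = 1 - 0.589430 = 0.410570

P ≈ 0.4106 ≈ 41.06%


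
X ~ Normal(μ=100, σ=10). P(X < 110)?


z = (110-100)/10 = 1.0
P(Z < 1.0) = 0.8413

P(X < 110) ≈ 0.8413


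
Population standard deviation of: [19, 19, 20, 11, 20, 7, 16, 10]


Mean = 122/8 = 61/4
  (19-61/4)²=225/16
  (19-61/4)²=225/16
  (20-61/4)²=361/16
  (11-61/4)²=289/16
  (20-61/4)²=361/16
  (7-61/4)²=1089/16
  (16-61/4)²=9/16
  (10-61/4)²=441/16
Σ(x-μ)² = 375/2
σ² = (375/2)/8 = 375/16

σ = √(375/16) ≈ 4.8412


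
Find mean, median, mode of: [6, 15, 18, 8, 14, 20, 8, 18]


Sorted: [6, 8, 8, 14, 15, 18, 18, 20]
Mean = 107/8
Median = 29/2
Freq: {6: 1, 15: 1, 18: 2, 8: 2, 14: 1, 20: 1}
Mode: [8, 18]

Mean=107/8, Median=29/2, Mode=[8, 18]


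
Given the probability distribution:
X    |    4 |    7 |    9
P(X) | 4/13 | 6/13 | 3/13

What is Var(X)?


E[X] = 85/13
E[X²] = 601/13
Var(X) = E[X²] - (E[X])² = 601/13 - 7225/169 = 588/169

Var(X) = 588/169 ≈ 3.4793


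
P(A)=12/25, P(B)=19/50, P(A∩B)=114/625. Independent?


P(A)×P(B) = 114/625
P(A∩B) = 114/625
Equal ✓ → Independent

Yes, independent


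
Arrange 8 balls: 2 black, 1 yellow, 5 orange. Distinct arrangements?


8!/(2!×1!×5!) = 168

168


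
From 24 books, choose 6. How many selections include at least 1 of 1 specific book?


Complement: C(24,6) - C(23,6) = 134596 - 100947 = 33649

33649


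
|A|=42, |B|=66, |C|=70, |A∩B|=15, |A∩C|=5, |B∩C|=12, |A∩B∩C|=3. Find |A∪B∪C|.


|A∪B∪C| = 42+66+70-15-5-12+3 = 149

|A∪B∪C| = 149


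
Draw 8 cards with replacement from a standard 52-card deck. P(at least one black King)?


P(not a black King) = 50/52 = 25/26
P(none in 8 draws) = (25/26)^8 = 152587890625/208827064576
P(≥1 black King) = 1 - 152587890625/208827064576 = 56239173951/208827064576

P = 56239173951/208827064576 ≈ 26.93%


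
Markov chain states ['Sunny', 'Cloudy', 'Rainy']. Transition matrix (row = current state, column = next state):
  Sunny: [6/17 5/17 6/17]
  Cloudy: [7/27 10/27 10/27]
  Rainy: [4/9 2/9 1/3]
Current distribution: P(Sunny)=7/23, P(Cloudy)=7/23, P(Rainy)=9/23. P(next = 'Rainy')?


P(next=Rainy) = Σᵢ P(now=i)×P(i→Rainy)
= 7/23×6/17 + 7/23×10/27 + 9/23×1/3
= 42/391 + 70/621 + 3/23 = 3701/10557

P = 3701/10557 ≈ 0.3506


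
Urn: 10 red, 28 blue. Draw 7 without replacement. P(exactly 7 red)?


Hypergeometric: C(10,7)×C(28,0)/C(38,7)
= 120×1/12620256 = 5/525844

P(X=7) = 5/525844 ≈ 0.00%


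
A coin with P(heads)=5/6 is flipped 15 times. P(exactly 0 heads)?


Binomial: P(X=0) = C(15,0)×p^0×(1-p)^15
= 1 × 1 × 1/470184984576 = 1/470184984576

P(X=0) = 1/470184984576 ≈ 0.00%


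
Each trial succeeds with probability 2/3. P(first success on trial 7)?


Geometric: P(X=7) = (1-p)^(k-1)×p = (1/3)^6×2/3 = 2/2187

P(X=7) = 2/2187 ≈ 0.09%


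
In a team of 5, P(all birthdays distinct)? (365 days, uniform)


P(all different) = Π(365-i)/365 for i=0..4
= (365/365)×(364/365)×...×(361/365)
= 0.972864

P ≈ 0.9729 ≈ 97.29%


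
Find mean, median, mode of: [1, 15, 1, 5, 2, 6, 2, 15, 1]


Sorted: [1, 1, 1, 2, 2, 5, 6, 15, 15]
Mean = 48/9 = 16/3
Median = 2
Freq: {1: 3, 15: 2, 5: 1, 2: 2, 6: 1}
Mode: [1]

Mean=16/3, Median=2, Mode=1


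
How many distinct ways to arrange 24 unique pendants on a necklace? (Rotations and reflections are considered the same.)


Free circular arrangements: rotations and reflections both identified.
(n-1)!/2 = 23!/2 = 25852016738884976640000/2 = 12926008369442488320000

12926008369442488320000


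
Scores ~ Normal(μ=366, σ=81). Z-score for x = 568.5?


z = (x - μ)/σ = (568.5 - 366)/81 = 2.5

z = 2.5


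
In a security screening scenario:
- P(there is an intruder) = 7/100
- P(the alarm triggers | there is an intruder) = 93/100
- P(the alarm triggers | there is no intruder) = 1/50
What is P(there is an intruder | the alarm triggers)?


Using Bayes' theorem:
P(A|B) = P(B|A)·P(A) / P(B)

P(the alarm triggers) = 93/100 × 7/100 + 1/50 × 93/100
= 651/10000 + 93/5000 = 837/10000

P(there is an intruder|the alarm triggers) = (651/10000) / (837/10000) = 7/9

P(there is an intruder|the alarm triggers) = 7/9 ≈ 77.78%


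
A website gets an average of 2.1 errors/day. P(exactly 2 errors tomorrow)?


Poisson(λ=2.1): P(X=2) = e^(-λ)×λ^k/k!
= e^(-2.1) × 2.1^2 / 2!
≈ 0.1224564283 × 4.41 / 2 ≈ 0.270016

P(X=2) ≈ 0.270016 ≈ 27.00%


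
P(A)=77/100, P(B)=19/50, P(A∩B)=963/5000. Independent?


P(A)×P(B) = 1463/5000
P(A∩B) = 963/5000
Not equal → NOT independent

No, not independent


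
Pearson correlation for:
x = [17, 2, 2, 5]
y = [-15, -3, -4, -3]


n=4, Σx=26, Σy=-25, Σxy=-284, Σx²=322, Σy²=259
r = (4×(-284) - 26×(-25))/√((4×322 - 26²)(4×259 - (-25)²))
= -486/√(612×411) = -486/√251532 ≈ -486/501.5297 ≈ -0.9690

r ≈ -0.9690


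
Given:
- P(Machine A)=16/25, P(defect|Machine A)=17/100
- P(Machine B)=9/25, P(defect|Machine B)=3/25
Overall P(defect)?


P(B) = Σ P(B|Aᵢ)×P(Aᵢ)
  17/100×16/25 = 68/625
  3/25×9/25 = 27/625
Sum = 19/125

P(defect) = 19/125 ≈ 15.20%


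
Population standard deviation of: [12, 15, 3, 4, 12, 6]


Mean = 52/6 = 26/3
  (12-26/3)²=100/9
  (15-26/3)²=361/9
  (3-26/3)²=289/9
  (4-26/3)²=196/9
  (12-26/3)²=100/9
  (6-26/3)²=64/9
Σ(x-μ)² = 370/3
σ² = (370/3)/6 = 185/9

σ = √(185/9) ≈ 4.5338


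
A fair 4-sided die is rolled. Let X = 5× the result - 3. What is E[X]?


E[die] = (1+4)/2 = 5/2
E[X] = 5×5/2 - 3 = 19/2

E[X] = 19/2


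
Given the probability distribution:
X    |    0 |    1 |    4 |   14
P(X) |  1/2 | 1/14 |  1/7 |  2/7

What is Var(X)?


E[X] = 65/14
E[X²] = 817/14
Var(X) = E[X²] - (E[X])² = 817/14 - 4225/196 = 7213/196

Var(X) = 7213/196 ≈ 36.8010


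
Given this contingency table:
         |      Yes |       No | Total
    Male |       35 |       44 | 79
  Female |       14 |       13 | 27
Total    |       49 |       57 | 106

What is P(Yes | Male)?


P(Yes | Male) = 35/(35+44) = 35/79

P(Yes|Male) = 35/79 ≈ 44.30%


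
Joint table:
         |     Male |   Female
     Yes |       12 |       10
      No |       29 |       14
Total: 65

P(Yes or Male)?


P(Yes∨Male) = P(Yes) + P(Male) - P(Yes∧Male)
= (22 + 41 - 12)/65 = 51/65

P = 51/65 ≈ 78.46%


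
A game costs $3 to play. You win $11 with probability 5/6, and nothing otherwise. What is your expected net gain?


E[gain] = (11-3)×5/6 + (-3)×1/6
= 20/3 - 1/2 = 37/6

Expected net gain = $37/6 ≈ $6.17


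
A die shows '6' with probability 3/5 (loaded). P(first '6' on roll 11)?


Geometric: P(X=11) = (1-p)^(k-1)×p = (2/5)^10×3/5 = 3072/48828125

P(X=11) = 3072/48828125 ≈ 0.01%


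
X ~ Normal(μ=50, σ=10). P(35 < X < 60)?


z₁=(35-50)/10=-1.5, z₂=(60-50)/10=1.0
P = Φ(1.0) - Φ(-1.5) = 0.841345 - 0.066807 = 0.774538 ≈ 0.7745

P(35 < X < 60) ≈ 0.7745


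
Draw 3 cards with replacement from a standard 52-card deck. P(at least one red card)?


P(not a red card) = 26/52 = 1/2
P(none in 3 draws) = (1/2)^3 = 1/8
P(≥1 red card) = 1 - 1/8 = 7/8

P = 7/8 ≈ 87.50%


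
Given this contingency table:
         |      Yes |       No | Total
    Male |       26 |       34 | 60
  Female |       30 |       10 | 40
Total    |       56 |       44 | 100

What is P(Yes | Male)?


P(Yes | Male) = 26/(26+34) = 26/60 = 13/30

P(Yes|Male) = 13/30 ≈ 43.33%


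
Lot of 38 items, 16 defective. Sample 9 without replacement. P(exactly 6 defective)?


Hypergeometric: C(16,6)×C(22,3)/C(38,9)
= 8008×1540/163011640 = 28028/370481

P(X=6) = 28028/370481 ≈ 7.57%


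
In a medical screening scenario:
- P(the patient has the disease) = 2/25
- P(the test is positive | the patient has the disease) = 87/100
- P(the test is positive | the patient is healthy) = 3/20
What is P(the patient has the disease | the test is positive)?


Using Bayes' theorem:
P(A|B) = P(B|A)·P(A) / P(B)

P(the test is positive) = 87/100 × 2/25 + 3/20 × 23/25
= 87/1250 + 69/500 = 519/2500

P(the patient has the disease|the test is positive) = (87/1250) / (519/2500) = 58/173

P(the patient has the disease|the test is positive) = 58/173 ≈ 33.53%


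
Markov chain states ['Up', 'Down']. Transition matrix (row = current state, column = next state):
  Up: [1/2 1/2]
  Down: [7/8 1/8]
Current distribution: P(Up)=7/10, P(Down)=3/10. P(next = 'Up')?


P(next=Up) = Σᵢ P(now=i)×P(i→Up)
= 7/10×1/2 + 3/10×7/8
= 7/20 + 21/80 = 49/80

P = 49/80 ≈ 0.6125


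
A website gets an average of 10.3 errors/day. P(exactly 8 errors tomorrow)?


Poisson(λ=10.3): P(X=8) = e^(-λ)×λ^k/k!
= e^(-10.3) × 10.3^8 / 8!
≈ 3.363309519e-05 × 126677008.139 / 40320 ≈ 0.105668

P(X=8) ≈ 0.105668 ≈ 10.57%


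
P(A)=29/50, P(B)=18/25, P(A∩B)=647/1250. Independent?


P(A)×P(B) = 261/625
P(A∩B) = 647/1250
Not equal → NOT independent

No, not independent


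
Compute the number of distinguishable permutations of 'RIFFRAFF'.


Letters: 8, freq: {'R': 2, 'I': 1, 'F': 4, 'A': 1}
8!/(2!×1!×4!×1!) = 40320/48 = 840

840


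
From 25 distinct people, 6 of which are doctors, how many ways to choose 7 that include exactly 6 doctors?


Choose 6 of the 6 doctors and 1 of the other 19 people:
C(6,6)×C(19,1) = 1×19 = 19

19


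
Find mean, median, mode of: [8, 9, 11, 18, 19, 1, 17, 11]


Sorted: [1, 8, 9, 11, 11, 17, 18, 19]
Mean = 94/8 = 47/4
Median = 11
Freq: {8: 1, 9: 1, 11: 2, 18: 1, 19: 1, 1: 1, 17: 1}
Mode: [11]

Mean=47/4, Median=11, Mode=11


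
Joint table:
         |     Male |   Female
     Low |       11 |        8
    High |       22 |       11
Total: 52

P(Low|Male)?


P(Low|Male) = 11/(11+22) = 11/33 = 1/3

P = 1/3 ≈ 33.33%


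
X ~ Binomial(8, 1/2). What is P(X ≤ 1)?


P(X ≤ 1) = Σ P(X=i) for i=0..1
P(X=0) = 1/256
P(X=1) = 1/32
Sum = 9/256

P(X ≤ 1) = 9/256 ≈ 3.52%


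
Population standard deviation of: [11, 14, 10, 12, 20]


Mean = 67/5
  (11-67/5)²=144/25
  (14-67/5)²=9/25
  (10-67/5)²=289/25
  (12-67/5)²=49/25
  (20-67/5)²=1089/25
Σ(x-μ)² = 316/5
σ² = (316/5)/5 = 316/25

σ = √(316/25) ≈ 3.5553


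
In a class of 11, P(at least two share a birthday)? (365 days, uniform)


P(all different) = Π(365-i)/365 for i=0..10
= 0.858859
P(match) = 1 - 0.858859 = 0.141141

P ≈ 0.1411 ≈ 14.11%


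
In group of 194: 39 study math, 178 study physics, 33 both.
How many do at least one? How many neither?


|A∪B| = 39+178-33 = 184
Neither = 194-184 = 10

At least one: 184; Neither: 10


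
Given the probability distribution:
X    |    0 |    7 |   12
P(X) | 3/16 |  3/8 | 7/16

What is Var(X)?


E[X] = 63/8
E[X²] = 651/8
Var(X) = E[X²] - (E[X])² = 651/8 - 3969/64 = 1239/64

Var(X) = 1239/64 ≈ 19.3594


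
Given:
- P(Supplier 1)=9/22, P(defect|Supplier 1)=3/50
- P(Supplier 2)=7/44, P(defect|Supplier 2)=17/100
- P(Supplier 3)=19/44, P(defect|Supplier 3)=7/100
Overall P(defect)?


P(B) = Σ P(B|Aᵢ)×P(Aᵢ)
  3/50×9/22 = 27/1100
  17/100×7/44 = 119/4400
  7/100×19/44 = 133/4400
Sum = 9/110

P(defect) = 9/110 ≈ 8.18%


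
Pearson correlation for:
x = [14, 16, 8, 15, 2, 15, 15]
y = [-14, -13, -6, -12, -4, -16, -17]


n=7, Σx=85, Σy=-82, Σxy=-1135, Σx²=1195, Σy²=1106
r = (7×(-1135) - 85×(-82))/√((7×1195 - 85²)(7×1106 - (-82)²))
= -975/√(1140×1018) = -975/√1160520 ≈ -975/1077.2743 ≈ -0.9051

r ≈ -0.9051


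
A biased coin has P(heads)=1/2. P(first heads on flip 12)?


Geometric: P(X=12) = (1-p)^(k-1)×p = (1/2)^11×1/2 = 1/4096

P(X=12) = 1/4096 ≈ 0.02%


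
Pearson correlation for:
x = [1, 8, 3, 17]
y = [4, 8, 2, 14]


n=4, Σx=29, Σy=28, Σxy=312, Σx²=363, Σy²=280
r = (4×312 - 29×28)/√((4×363 - 29²)(4×280 - 28²))
= 436/√(611×336) = 436/√205296 ≈ 436/453.0960 ≈ 0.9623

r ≈ 0.9623


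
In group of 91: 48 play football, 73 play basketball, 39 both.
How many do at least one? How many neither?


|A∪B| = 48+73-39 = 82
Neither = 91-82 = 9

At least one: 82; Neither: 9


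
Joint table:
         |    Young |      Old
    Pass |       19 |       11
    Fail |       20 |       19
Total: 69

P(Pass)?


P(Pass) = (19+11)/69 = 30/69 = 10/23

P(Pass) = 10/23 ≈ 43.48%


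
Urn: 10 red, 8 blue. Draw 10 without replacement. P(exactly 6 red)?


Hypergeometric: C(10,6)×C(8,4)/C(18,10)
= 210×70/43758 = 2450/7293

P(X=6) = 2450/7293 ≈ 33.59%


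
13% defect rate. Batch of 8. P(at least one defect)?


P(all good) = (87/100)^8 = 3282116715437121/10000000000000000
P(≥1 defect) = 6717883284562879/10000000000000000

P = 6717883284562879/10000000000000000 ≈ 67.18%


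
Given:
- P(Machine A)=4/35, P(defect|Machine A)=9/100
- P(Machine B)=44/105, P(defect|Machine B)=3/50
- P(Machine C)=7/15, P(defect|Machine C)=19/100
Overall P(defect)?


P(B) = Σ P(B|Aᵢ)×P(Aᵢ)
  9/100×4/35 = 9/875
  3/50×44/105 = 22/875
  19/100×7/15 = 133/1500
Sum = 1303/10500

P(defect) = 1303/10500 ≈ 12.41%


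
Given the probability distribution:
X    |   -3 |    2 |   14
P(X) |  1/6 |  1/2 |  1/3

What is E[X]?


E[X] = Σ x·P(X=x)
= (-3)×(1/6) + (2)×(1/2) + (14)×(1/3)
= 31/6

E[X] = 31/6


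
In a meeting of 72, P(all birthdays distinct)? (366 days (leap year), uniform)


P(all different) = Π(366-i)/366 for i=0..71
= (366/366)×(365/366)×...×(295/366)
= 0.000559

P ≈ 0.0006 ≈ 0.06%


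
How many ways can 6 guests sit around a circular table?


Circular arrangements of 6 distinct objects: fix one position to break rotational symmetry.
(n-1)! = 5! = 120

120


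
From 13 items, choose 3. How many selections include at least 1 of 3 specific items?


Complement: C(13,3) - C(10,3) = 286 - 120 = 166

166


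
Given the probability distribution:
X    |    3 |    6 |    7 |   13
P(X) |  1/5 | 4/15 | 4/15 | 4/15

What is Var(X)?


E[X] = 113/15
E[X²] = 1043/15
Var(X) = E[X²] - (E[X])² = 1043/15 - 12769/225 = 2876/225

Var(X) = 2876/225 ≈ 12.7822


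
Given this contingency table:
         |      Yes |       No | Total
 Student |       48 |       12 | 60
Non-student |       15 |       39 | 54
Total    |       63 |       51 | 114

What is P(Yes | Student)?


P(Yes | Student) = 48/(48+12) = 48/60 = 4/5

P(Yes|Student) = 4/5 ≈ 80.00%


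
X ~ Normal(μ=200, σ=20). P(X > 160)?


z = (160-200)/20 = -2.0
P(X > 160) = 1 - P(Z ≤ -2.0) = 1 - 0.0228 = 0.9772

P(X > 160) ≈ 0.9772


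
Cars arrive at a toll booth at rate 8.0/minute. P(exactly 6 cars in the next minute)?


Poisson(λ=8.0): P(X=6) = e^(-λ)×λ^k/k!
= e^(-8.0) × 8.0^6 / 6!
≈ 0.0003354626279 × 262144 / 720 ≈ 0.122138

P(X=6) ≈ 0.122138 ≈ 12.21%


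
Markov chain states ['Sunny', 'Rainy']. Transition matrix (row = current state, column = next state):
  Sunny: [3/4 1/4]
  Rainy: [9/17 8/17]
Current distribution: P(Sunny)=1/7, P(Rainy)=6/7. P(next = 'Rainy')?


P(next=Rainy) = Σᵢ P(now=i)×P(i→Rainy)
= 1/7×1/4 + 6/7×8/17
= 1/28 + 48/119 = 209/476

P = 209/476 ≈ 0.4391


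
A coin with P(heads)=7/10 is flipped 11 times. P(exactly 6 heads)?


Binomial: P(X=6) = C(11,6)×p^6×(1-p)^5
= 462 × 117649/1000000 × 243/100000 = 6603991317/50000000000

P(X=6) = 6603991317/50000000000 ≈ 13.21%


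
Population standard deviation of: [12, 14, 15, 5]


Mean = 46/4 = 23/2
  (12-23/2)²=1/4
  (14-23/2)²=25/4
  (15-23/2)²=49/4
  (5-23/2)²=169/4
Σ(x-μ)² = 61
σ² = 61/4

σ = √(61/4) ≈ 3.9051


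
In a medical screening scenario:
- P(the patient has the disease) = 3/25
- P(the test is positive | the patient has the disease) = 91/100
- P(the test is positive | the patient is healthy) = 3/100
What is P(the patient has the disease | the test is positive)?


Using Bayes' theorem:
P(A|B) = P(B|A)·P(A) / P(B)

P(the test is positive) = 91/100 × 3/25 + 3/100 × 22/25
= 273/2500 + 33/1250 = 339/2500

P(the patient has the disease|the test is positive) = (273/2500) / (339/2500) = 91/113

P(the patient has the disease|the test is positive) = 91/113 ≈ 80.53%


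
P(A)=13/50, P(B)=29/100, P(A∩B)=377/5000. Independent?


P(A)×P(B) = 377/5000
P(A∩B) = 377/5000
Equal ✓ → Independent

Yes, independent


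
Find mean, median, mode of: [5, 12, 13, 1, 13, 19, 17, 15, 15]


Sorted: [1, 5, 12, 13, 13, 15, 15, 17, 19]
Mean = 110/9
Median = 13
Freq: {5: 1, 12: 1, 13: 2, 1: 1, 19: 1, 17: 1, 15: 2}
Mode: [13, 15]

Mean=110/9, Median=13, Mode=[13, 15]


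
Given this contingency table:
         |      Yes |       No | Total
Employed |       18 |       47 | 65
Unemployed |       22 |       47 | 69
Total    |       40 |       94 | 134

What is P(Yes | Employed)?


P(Yes | Employed) = 18/(18+47) = 18/65

P(Yes|Employed) = 18/65 ≈ 27.69%


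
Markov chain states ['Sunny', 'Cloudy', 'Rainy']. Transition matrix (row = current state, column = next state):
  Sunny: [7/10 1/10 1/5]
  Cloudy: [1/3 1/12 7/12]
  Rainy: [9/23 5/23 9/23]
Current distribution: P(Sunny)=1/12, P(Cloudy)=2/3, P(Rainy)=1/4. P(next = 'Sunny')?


P(next=Sunny) = Σᵢ P(now=i)×P(i→Sunny)
= 1/12×7/10 + 2/3×1/3 + 1/4×9/23
= 7/120 + 2/9 + 9/92 = 3133/8280

P = 3133/8280 ≈ 0.3784


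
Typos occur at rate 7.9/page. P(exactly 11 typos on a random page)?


Poisson(λ=7.9): P(X=11) = e^(-λ)×λ^k/k!
= e^(-7.9) × 7.9^11 / 11!
≈ 0.0003707435405 × 7479938105.28 / 39916800 ≈ 0.069473

P(X=11) ≈ 0.069473 ≈ 6.95%


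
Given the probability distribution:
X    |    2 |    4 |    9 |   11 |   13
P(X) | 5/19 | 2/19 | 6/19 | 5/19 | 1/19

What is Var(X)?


E[X] = 140/19
E[X²] = 1312/19
Var(X) = E[X²] - (E[X])² = 1312/19 - 19600/361 = 5328/361

Var(X) = 5328/361 ≈ 14.7590


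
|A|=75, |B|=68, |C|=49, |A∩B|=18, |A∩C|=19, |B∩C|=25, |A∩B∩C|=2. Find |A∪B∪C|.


|A∪B∪C| = 75+68+49-18-19-25+2 = 132

|A∪B∪C| = 132


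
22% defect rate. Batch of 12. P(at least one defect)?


P(all good) = (39/50)^12 = 12381557655576425121/244140625000000000000
P(≥1 defect) = 231759067344423574879/244140625000000000000

P = 231759067344423574879/244140625000000000000 ≈ 94.93%


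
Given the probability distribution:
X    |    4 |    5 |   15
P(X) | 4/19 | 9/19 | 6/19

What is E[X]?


E[X] = Σ x·P(X=x)
= (4)×(4/19) + (5)×(9/19) + (15)×(6/19)
= 151/19

E[X] = 151/19


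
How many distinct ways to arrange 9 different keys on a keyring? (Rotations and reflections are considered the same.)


Free circular arrangements: rotations and reflections both identified.
(n-1)!/2 = 8!/2 = 40320/2 = 20160

20160


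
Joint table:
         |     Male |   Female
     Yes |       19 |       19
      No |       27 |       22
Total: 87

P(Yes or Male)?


P(Yes∨Male) = P(Yes) + P(Male) - P(Yes∧Male)
= (38 + 46 - 19)/87 = 65/87

P = 65/87 ≈ 74.71%


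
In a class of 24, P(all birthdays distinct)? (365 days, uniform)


P(all different) = Π(365-i)/365 for i=0..23
= (365/365)×(364/365)×...×(342/365)
= 0.461656

P ≈ 0.4617 ≈ 46.17%


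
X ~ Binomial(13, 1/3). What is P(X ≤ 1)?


P(X ≤ 1) = Σ P(X=i) for i=0..1
P(X=0) = 8192/1594323
P(X=1) = 53248/1594323
Sum = 20480/531441

P(X ≤ 1) = 20480/531441 ≈ 3.85%


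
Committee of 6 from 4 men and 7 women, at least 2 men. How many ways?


Count by #men:
  2M,4W: C(4,2)×C(7,4)=210
  3M,3W: C(4,3)×C(7,3)=140
  4M,2W: C(4,4)×C(7,2)=21
Total = 371

371


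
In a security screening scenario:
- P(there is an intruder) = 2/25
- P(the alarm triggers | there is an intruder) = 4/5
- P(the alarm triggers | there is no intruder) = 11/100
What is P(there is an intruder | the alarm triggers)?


Using Bayes' theorem:
P(A|B) = P(B|A)·P(A) / P(B)

P(the alarm triggers) = 4/5 × 2/25 + 11/100 × 23/25
= 8/125 + 253/2500 = 413/2500

P(there is an intruder|the alarm triggers) = (8/125) / (413/2500) = 160/413

P(there is an intruder|the alarm triggers) = 160/413 ≈ 38.74%


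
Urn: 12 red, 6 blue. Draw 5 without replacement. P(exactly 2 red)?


Hypergeometric: C(12,2)×C(6,3)/C(18,5)
= 66×20/8568 = 55/357

P(X=2) = 55/357 ≈ 15.41%


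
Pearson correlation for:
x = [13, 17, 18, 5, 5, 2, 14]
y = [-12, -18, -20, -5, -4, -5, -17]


n=7, Σx=74, Σy=-81, Σxy=-1115, Σx²=1032, Σy²=1223
r = (7×(-1115) - 74×(-81))/√((7×1032 - 74²)(7×1223 - (-81)²))
= -1811/√(1748×2000) = -1811/√3496000 ≈ -1811/1869.7593 ≈ -0.9686

r ≈ -0.9686


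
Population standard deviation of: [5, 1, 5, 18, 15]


Mean = 44/5
  (5-44/5)²=361/25
  (1-44/5)²=1521/25
  (5-44/5)²=361/25
  (18-44/5)²=2116/25
  (15-44/5)²=961/25
Σ(x-μ)² = 1064/5
σ² = (1064/5)/5 = 1064/25

σ = √(1064/25) ≈ 6.5238


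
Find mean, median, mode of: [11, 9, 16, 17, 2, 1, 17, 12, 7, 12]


Sorted: [1, 2, 7, 9, 11, 12, 12, 16, 17, 17]
Mean = 104/10 = 52/5
Median = 23/2
Freq: {11: 1, 9: 1, 16: 1, 17: 2, 2: 1, 1: 1, 12: 2, 7: 1}
Mode: [12, 17]

Mean=52/5, Median=23/2, Mode=[12, 17]


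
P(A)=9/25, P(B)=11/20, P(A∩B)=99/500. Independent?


P(A)×P(B) = 99/500
P(A∩B) = 99/500
Equal ✓ → Independent

Yes, independent


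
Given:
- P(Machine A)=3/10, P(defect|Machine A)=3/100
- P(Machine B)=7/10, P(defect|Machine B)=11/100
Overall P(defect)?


P(B) = Σ P(B|Aᵢ)×P(Aᵢ)
  3/100×3/10 = 9/1000
  11/100×7/10 = 77/1000
Sum = 43/500

P(defect) = 43/500 ≈ 8.60%


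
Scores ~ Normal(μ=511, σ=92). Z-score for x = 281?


z = (x - μ)/σ = (281 - 511)/92 = -2.5

z = -2.5


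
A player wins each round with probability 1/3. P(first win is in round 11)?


Geometric: P(X=11) = (1-p)^(k-1)×p = (2/3)^10×1/3 = 1024/177147

P(X=11) = 1024/177147 ≈ 0.58%


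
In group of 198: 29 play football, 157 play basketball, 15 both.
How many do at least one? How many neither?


|A∪B| = 29+157-15 = 171
Neither = 198-171 = 27

At least one: 171; Neither: 27


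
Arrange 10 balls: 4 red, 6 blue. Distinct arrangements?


10!/(4!×6!) = 210

210


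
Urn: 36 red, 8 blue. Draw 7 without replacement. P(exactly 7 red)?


Hypergeometric: C(36,7)×C(8,0)/C(44,7)
= 8347680×1/38320568 = 94860/435461

P(X=7) = 94860/435461 ≈ 21.78%


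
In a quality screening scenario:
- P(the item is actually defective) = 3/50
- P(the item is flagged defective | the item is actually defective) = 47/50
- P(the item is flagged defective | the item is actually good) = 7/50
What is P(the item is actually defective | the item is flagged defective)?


Using Bayes' theorem:
P(A|B) = P(B|A)·P(A) / P(B)

P(the item is flagged defective) = 47/50 × 3/50 + 7/50 × 47/50
= 141/2500 + 329/2500 = 47/250

P(the item is actually defective|the item is flagged defective) = (141/2500) / (47/250) = 3/10

P(the item is actually defective|the item is flagged defective) = 3/10 ≈ 30.00%


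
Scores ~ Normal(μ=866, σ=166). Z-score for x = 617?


z = (x - μ)/σ = (617 - 866)/166 = -1.5

z = -1.5


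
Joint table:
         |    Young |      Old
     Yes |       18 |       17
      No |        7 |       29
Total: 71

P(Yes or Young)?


P(Yes∨Young) = P(Yes) + P(Young) - P(Yes∧Young)
= (35 + 25 - 18)/71 = 42/71

P = 42/71 ≈ 59.15%


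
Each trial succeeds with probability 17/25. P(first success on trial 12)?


Geometric: P(X=12) = (1-p)^(k-1)×p = (8/25)^11×17/25 = 146028888064/59604644775390625

P(X=12) = 146028888064/59604644775390625 ≈ 0.00%


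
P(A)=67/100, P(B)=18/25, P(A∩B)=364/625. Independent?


P(A)×P(B) = 603/1250
P(A∩B) = 364/625
Not equal → NOT independent

No, not independent


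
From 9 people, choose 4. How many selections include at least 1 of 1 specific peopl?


Complement: C(9,4) - C(8,4) = 126 - 70 = 56

56


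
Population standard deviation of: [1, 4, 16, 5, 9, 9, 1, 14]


Mean = 59/8
  (1-59/8)²=2601/64
  (4-59/8)²=729/64
  (16-59/8)²=4761/64
  (5-59/8)²=361/64
  (9-59/8)²=169/64
  (9-59/8)²=169/64
  (1-59/8)²=2601/64
  (14-59/8)²=2809/64
Σ(x-μ)² = 1775/8
σ² = (1775/8)/8 = 1775/64

σ = √(1775/64) ≈ 5.2663


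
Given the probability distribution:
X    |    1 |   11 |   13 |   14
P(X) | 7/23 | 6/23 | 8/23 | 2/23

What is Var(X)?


E[X] = 205/23
E[X²] = 2477/23
Var(X) = E[X²] - (E[X])² = 2477/23 - 42025/529 = 14946/529

Var(X) = 14946/529 ≈ 28.2533


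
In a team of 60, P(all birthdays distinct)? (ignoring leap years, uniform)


P(all different) = Π(365-i)/365 for i=0..59
= (365/365)×(364/365)×...×(306/365)
= 0.005877

P ≈ 0.0059 ≈ 0.59%


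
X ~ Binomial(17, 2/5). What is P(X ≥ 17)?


P(X ≥ 17) = Σ P(X=i) for i=17..17
P(X=17) = 131072/762939453125
Sum = 131072/762939453125

P(X ≥ 17) = 131072/762939453125 ≈ 0.00%


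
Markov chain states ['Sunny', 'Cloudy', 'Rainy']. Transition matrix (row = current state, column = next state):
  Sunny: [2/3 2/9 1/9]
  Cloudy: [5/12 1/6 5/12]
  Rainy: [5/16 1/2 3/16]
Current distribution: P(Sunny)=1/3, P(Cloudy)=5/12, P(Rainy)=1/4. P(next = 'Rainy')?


P(next=Rainy) = Σᵢ P(now=i)×P(i→Rainy)
= 1/3×1/9 + 5/12×5/12 + 1/4×3/16
= 1/27 + 25/144 + 3/64 = 445/1728

P = 445/1728 ≈ 0.2575


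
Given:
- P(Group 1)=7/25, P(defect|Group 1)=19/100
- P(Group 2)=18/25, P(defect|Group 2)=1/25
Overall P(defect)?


P(B) = Σ P(B|Aᵢ)×P(Aᵢ)
  19/100×7/25 = 133/2500
  1/25×18/25 = 18/625
Sum = 41/500

P(defect) = 41/500 ≈ 8.20%


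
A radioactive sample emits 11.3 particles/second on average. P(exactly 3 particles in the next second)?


Poisson(λ=11.3): P(X=3) = e^(-λ)×λ^k/k!
= e^(-11.3) × 11.3^3 / 3!
≈ 1.237292426e-05 × 1442.897 / 6 ≈ 0.002975

P(X=3) ≈ 0.002975 ≈ 0.30%


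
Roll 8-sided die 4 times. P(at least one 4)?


P(no 4)^4 = (7/8)^4 = 2401/4096
P(≥1) = 1 - 2401/4096 = 1695/4096

P = 1695/4096 ≈ 41.38%


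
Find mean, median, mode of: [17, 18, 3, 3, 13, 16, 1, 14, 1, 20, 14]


Sorted: [1, 1, 3, 3, 13, 14, 14, 16, 17, 18, 20]
Mean = 120/11
Median = 14
Freq: {17: 1, 18: 1, 3: 2, 13: 1, 16: 1, 1: 2, 14: 2, 20: 1}
Mode: [1, 3, 14]

Mean=120/11, Median=14, Mode=[1, 3, 14]


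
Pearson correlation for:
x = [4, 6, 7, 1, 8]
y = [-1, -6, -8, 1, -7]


n=5, Σx=26, Σy=-21, Σxy=-151, Σx²=166, Σy²=151
r = (5×(-151) - 26×(-21))/√((5×166 - 26²)(5×151 - (-21)²))
= -209/√(154×314) = -209/√48356 ≈ -209/219.9000 ≈ -0.9504

r ≈ -0.9504


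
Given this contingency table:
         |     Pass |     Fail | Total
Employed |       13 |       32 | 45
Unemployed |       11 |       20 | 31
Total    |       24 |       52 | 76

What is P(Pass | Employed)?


P(Pass | Employed) = 13/(13+32) = 13/45

P(Pass|Employed) = 13/45 ≈ 28.89%


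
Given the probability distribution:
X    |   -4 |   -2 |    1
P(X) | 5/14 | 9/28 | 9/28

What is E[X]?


E[X] = Σ x·P(X=x)
= (-4)×(5/14) + (-2)×(9/28) + (1)×(9/28)
= -7/4

E[X] = -7/4


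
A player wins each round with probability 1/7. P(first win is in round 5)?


Geometric: P(X=5) = (1-p)^(k-1)×p = (6/7)^4×1/7 = 1296/16807

P(X=5) = 1296/16807 ≈ 7.71%


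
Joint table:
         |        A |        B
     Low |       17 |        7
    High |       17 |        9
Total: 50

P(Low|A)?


P(Low|A) = 17/(17+17) = 17/34 = 1/2

P = 1/2 ≈ 50.00%


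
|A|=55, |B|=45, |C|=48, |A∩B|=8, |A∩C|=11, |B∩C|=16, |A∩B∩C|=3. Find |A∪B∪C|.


|A∪B∪C| = 55+45+48-8-11-16+3 = 116

|A∪B∪C| = 116


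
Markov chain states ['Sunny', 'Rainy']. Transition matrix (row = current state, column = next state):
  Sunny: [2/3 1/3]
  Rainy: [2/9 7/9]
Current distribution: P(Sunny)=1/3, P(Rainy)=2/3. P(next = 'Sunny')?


P(next=Sunny) = Σᵢ P(now=i)×P(i→Sunny)
= 1/3×2/3 + 2/3×2/9
= 2/9 + 4/27 = 10/27

P = 10/27 ≈ 0.3704


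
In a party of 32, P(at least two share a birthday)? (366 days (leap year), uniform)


P(all different) = Π(366-i)/366 for i=0..31
= 0.247626
P(match) = 1 - 0.247626 = 0.752374

P ≈ 0.7524 ≈ 75.24%


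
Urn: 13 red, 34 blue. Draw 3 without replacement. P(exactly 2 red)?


Hypergeometric: C(13,2)×C(34,1)/C(47,3)
= 78×34/16215 = 884/5405

P(X=2) = 884/5405 ≈ 16.36%


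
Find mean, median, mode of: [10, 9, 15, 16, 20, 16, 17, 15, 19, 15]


Sorted: [9, 10, 15, 15, 15, 16, 16, 17, 19, 20]
Mean = 152/10 = 76/5
Median = 31/2
Freq: {10: 1, 9: 1, 15: 3, 16: 2, 20: 1, 17: 1, 19: 1}
Mode: [15]

Mean=76/5, Median=31/2, Mode=15


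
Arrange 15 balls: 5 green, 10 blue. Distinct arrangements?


15!/(5!×10!) = 3003

3003


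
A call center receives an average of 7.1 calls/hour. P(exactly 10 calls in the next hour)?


Poisson(λ=7.1): P(X=10) = e^(-λ)×λ^k/k!
= e^(-7.1) × 7.1^10 / 10!
≈ 0.0008251049233 × 325524355.101 / 3628800 ≈ 0.074017

P(X=10) ≈ 0.074017 ≈ 7.40%


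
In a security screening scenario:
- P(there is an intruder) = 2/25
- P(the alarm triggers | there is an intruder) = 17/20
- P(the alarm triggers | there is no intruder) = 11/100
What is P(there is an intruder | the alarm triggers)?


Using Bayes' theorem:
P(A|B) = P(B|A)·P(A) / P(B)

P(the alarm triggers) = 17/20 × 2/25 + 11/100 × 23/25
= 17/250 + 253/2500 = 423/2500

P(there is an intruder|the alarm triggers) = (17/250) / (423/2500) = 170/423

P(there is an intruder|the alarm triggers) = 170/423 ≈ 40.19%


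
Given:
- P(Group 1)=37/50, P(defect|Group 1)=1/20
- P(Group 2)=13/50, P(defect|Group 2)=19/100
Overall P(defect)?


P(B) = Σ P(B|Aᵢ)×P(Aᵢ)
  1/20×37/50 = 37/1000
  19/100×13/50 = 247/5000
Sum = 54/625

P(defect) = 54/625 ≈ 8.64%


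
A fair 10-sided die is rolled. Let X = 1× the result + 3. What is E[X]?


E[die] = (1+10)/2 = 11/2
E[X] = 1×11/2 + 3 = 17/2

E[X] = 17/2


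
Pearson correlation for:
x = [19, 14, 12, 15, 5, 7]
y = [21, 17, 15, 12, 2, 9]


n=6, Σx=72, Σy=76, Σxy=1070, Σx²=1000, Σy²=1184
r = (6×1070 - 72×76)/√((6×1000 - 72²)(6×1184 - 76²))
= 948/√(816×1328) = 948/√1083648 ≈ 948/1040.9841 ≈ 0.9107

r ≈ 0.9107


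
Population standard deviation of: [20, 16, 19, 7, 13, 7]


Mean = 82/6 = 41/3
  (20-41/3)²=361/9
  (16-41/3)²=49/9
  (19-41/3)²=256/9
  (7-41/3)²=400/9
  (13-41/3)²=4/9
  (7-41/3)²=400/9
Σ(x-μ)² = 490/3
σ² = (490/3)/6 = 245/9

σ = √(245/9) ≈ 5.2175


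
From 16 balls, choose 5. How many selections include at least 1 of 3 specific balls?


Complement: C(16,5) - C(13,5) = 4368 - 1287 = 3081

3081


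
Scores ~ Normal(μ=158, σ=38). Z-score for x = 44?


z = (x - μ)/σ = (44 - 158)/38 = -3.0

z = -3.0


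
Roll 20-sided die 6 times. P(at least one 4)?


P(no 4)^6 = (19/20)^6 = 47045881/64000000
P(≥1) = 1 - 47045881/64000000 = 16954119/64000000

P = 16954119/64000000 ≈ 26.49%


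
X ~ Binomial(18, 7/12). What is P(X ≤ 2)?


P(X ≤ 2) = Σ P(X=i) for i=0..2
P(X=0) = 3814697265625/26623333280885243904
P(X=1) = 5340576171875/1479074071160291328
P(X=2) = 127105712890625/2958148142320582656
Sum = 155487060546875/3327916660110655488

P(X ≤ 2) = 155487060546875/3327916660110655488 ≈ 0.00%


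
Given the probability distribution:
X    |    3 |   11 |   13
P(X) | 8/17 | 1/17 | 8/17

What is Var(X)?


E[X] = 139/17
E[X²] = 1545/17
Var(X) = E[X²] - (E[X])² = 1545/17 - 19321/289 = 6944/289

Var(X) = 6944/289 ≈ 24.0277


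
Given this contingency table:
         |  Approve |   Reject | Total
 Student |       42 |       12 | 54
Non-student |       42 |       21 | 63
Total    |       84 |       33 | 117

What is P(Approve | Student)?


P(Approve | Student) = 42/(42+12) = 42/54 = 7/9

P(Approve|Student) = 7/9 ≈ 77.78%


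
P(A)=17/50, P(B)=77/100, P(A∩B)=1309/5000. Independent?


P(A)×P(B) = 1309/5000
P(A∩B) = 1309/5000
Equal ✓ → Independent

Yes, independent


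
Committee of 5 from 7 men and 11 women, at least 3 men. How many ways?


Count by #men:
  3M,2W: C(7,3)×C(11,2)=1925
  4M,1W: C(7,4)×C(11,1)=385
  5M,0W: C(7,5)×C(11,0)=21
Total = 2331

2331


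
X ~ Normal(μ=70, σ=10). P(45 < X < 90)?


z₁=(45-70)/10=-2.5, z₂=(90-70)/10=2.0
P = Φ(2.0) - Φ(-2.5) = 0.977250 - 0.006210 = 0.971040 ≈ 0.9710

P(45 < X < 90) ≈ 0.9710


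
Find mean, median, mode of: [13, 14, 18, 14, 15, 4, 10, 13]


Sorted: [4, 10, 13, 13, 14, 14, 15, 18]
Mean = 101/8
Median = 27/2
Freq: {13: 2, 14: 2, 18: 1, 15: 1, 4: 1, 10: 1}
Mode: [13, 14]

Mean=101/8, Median=27/2, Mode=[13, 14]


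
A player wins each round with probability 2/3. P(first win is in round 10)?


Geometric: P(X=10) = (1-p)^(k-1)×p = (1/3)^9×2/3 = 2/59049

P(X=10) = 2/59049 ≈ 0.00%


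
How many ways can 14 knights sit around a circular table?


Circular arrangements of 14 distinct objects: fix one position to break rotational symmetry.
(n-1)! = 13! = 6227020800

6227020800


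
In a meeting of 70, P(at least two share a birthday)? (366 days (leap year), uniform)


P(all different) = Π(366-i)/366 for i=0..69
= 0.000858
P(match) = 1 - 0.000858 = 0.999142

P ≈ 0.9991 ≈ 99.91%


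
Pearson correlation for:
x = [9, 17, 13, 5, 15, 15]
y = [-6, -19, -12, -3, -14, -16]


n=6, Σx=74, Σy=-70, Σxy=-998, Σx²=1014, Σy²=1002
r = (6×(-998) - 74×(-70))/√((6×1014 - 74²)(6×1002 - (-70)²))
= -808/√(608×1112) = -808/√676096 ≈ -808/822.2506 ≈ -0.9827

r ≈ -0.9827


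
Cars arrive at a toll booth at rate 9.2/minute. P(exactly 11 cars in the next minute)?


Poisson(λ=9.2): P(X=11) = e^(-λ)×λ^k/k!
= e^(-9.2) × 9.2^11 / 11!
≈ 0.0001010394018 × 39963737788.6 / 39916800 ≈ 0.101158

P(X=11) ≈ 0.101158 ≈ 10.12%


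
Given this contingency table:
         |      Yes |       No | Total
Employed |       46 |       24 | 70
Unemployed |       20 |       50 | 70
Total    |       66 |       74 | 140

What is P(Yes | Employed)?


P(Yes | Employed) = 46/(46+24) = 46/70 = 23/35

P(Yes|Employed) = 23/35 ≈ 65.71%


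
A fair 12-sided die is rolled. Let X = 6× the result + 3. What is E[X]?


E[die] = (1+12)/2 = 13/2
E[X] = 6×13/2 + 3 = 42

E[X] = 42


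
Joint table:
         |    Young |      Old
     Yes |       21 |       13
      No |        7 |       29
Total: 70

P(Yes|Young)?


P(Yes|Young) = 21/(21+7) = 21/28 = 3/4

P = 3/4 ≈ 75.00%


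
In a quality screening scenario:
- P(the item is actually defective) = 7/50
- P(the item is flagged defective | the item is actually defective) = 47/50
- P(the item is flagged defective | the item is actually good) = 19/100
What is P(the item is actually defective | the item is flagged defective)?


Using Bayes' theorem:
P(A|B) = P(B|A)·P(A) / P(B)

P(the item is flagged defective) = 47/50 × 7/50 + 19/100 × 43/50
= 329/2500 + 817/5000 = 59/200

P(the item is actually defective|the item is flagged defective) = (329/2500) / (59/200) = 658/1475

P(the item is actually defective|the item is flagged defective) = 658/1475 ≈ 44.61%


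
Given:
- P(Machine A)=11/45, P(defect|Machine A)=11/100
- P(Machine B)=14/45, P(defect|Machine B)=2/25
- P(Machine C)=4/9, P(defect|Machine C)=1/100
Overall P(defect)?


P(B) = Σ P(B|Aᵢ)×P(Aᵢ)
  11/100×11/45 = 121/4500
  2/25×14/45 = 28/1125
  1/100×4/9 = 1/225
Sum = 253/4500

P(defect) = 253/4500 ≈ 5.62%


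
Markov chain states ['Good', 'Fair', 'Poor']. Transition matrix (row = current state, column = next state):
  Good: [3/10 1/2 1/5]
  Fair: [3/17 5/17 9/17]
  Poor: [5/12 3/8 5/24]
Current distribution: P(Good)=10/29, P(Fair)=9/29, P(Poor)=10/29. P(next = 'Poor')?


P(next=Poor) = Σᵢ P(now=i)×P(i→Poor)
= 10/29×1/5 + 9/29×9/17 + 10/29×5/24
= 2/29 + 81/493 + 25/348 = 1805/5916

P = 1805/5916 ≈ 0.3051


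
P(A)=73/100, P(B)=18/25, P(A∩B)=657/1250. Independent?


P(A)×P(B) = 657/1250
P(A∩B) = 657/1250
Equal ✓ → Independent

Yes, independent


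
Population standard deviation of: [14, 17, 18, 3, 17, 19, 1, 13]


Mean = 102/8 = 51/4
  (14-51/4)²=25/16
  (17-51/4)²=289/16
  (18-51/4)²=441/16
  (3-51/4)²=1521/16
  (17-51/4)²=289/16
  (19-51/4)²=625/16
  (1-51/4)²=2209/16
  (13-51/4)²=1/16
Σ(x-μ)² = 675/2
σ² = (675/2)/8 = 675/16

σ = √(675/16) ≈ 6.4952


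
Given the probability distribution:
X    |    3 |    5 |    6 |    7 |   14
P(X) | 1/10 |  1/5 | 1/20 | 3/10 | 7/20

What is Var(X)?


E[X] = 43/5
E[X²] = 91
Var(X) = E[X²] - (E[X])² = 91 - 1849/25 = 426/25

Var(X) = 426/25 ≈ 17.0400


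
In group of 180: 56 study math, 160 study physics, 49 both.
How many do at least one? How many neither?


|A∪B| = 56+160-49 = 167
Neither = 180-167 = 13

At least one: 167; Neither: 13


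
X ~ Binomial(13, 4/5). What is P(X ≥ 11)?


P(X ≥ 11) = Σ P(X=i) for i=11..13
P(X=11) = 327155712/1220703125
P(X=12) = 218103808/1220703125
P(X=13) = 67108864/1220703125
Sum = 612368384/1220703125

P(X ≥ 11) = 612368384/1220703125 ≈ 50.17%


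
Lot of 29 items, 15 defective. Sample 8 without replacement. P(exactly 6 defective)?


Hypergeometric: C(15,6)×C(14,2)/C(29,8)
= 5005×91/4292145 = 637/6003

P(X=6) = 637/6003 ≈ 10.61%


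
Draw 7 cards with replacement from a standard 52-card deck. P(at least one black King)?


P(not a black King) = 50/52 = 25/26
P(none in 7 draws) = (25/26)^7 = 6103515625/8031810176
P(≥1 black King) = 1 - 6103515625/8031810176 = 1928294551/8031810176

P = 1928294551/8031810176 ≈ 24.01%
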